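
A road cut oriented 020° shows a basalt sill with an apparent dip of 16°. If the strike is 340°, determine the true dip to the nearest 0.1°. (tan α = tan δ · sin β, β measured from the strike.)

β = acute angle between strike 340° and section 020° = 40°.
tan(true dip) = tan 16° / sin 40° = 0.4461
true dip = arctan 0.4461 = 24.04°

24.0°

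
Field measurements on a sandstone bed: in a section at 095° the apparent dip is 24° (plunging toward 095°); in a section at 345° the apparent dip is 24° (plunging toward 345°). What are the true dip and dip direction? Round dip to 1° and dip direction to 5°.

true dip 38°, dip direction 040°

Each apparent-dip line lies in the plane. As unit vectors (x east, y north, z up), v₁ plunges 24°→095° and v₂ plunges 24°→345°.
The plane normal is n = v₁ × v₂ ∝ (0.391, 0.466, 0.784).
tan δ = √(n_x²+n_y²)/n_z = 0.609/0.784, so δ = 37.8°.
Dip direction = atan2(0.391, 0.466) = 40° (azimuth of n's horizontal projection).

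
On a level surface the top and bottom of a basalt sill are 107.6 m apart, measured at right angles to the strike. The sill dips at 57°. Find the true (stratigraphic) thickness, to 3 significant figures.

True thickness t = w · sin(dip) = 107.6 × sin 57°
t = 107.6 × 0.8387 = 90.241 m

90.2 m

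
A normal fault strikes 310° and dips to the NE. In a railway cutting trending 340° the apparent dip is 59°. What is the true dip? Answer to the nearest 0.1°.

73.3°

The section is 30° from the strike.
tan δ = tan α / sin β = tan 59° / sin 30° = 1.6643 / 0.5000 = 3.3286
δ = arctan(3.3286) = 73.28°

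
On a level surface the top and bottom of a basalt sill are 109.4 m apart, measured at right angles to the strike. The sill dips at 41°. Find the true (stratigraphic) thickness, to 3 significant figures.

71.8 m

True thickness t = w · sin(dip) = 109.4 × sin 41°
t = 109.4 × 0.6561 = 71.773 m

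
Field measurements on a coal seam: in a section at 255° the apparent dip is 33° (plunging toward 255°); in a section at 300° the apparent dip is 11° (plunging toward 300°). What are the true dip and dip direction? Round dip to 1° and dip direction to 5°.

true dip 37°, dip direction 225°

The two traces are lines in the plane: v₁ = (sin 255°·cos 33°, cos 255°·cos 33°, −sin 33°), v₂ = (sin 300°·cos 11°, cos 300°·cos 11°, −sin 11°).
The plane normal is n = v₁ × v₂ ∝ (-0.309, -0.308, 0.582).
True dip = arccos(n_z / |n|) = arccos(0.8001) = 36.9°.
Dip direction = azimuth of (n_x, n_y) = atan2(-0.309, -0.308) = 225°.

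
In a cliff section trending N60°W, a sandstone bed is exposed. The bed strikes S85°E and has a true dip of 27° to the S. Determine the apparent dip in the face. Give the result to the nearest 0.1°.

The strike is S85°E and the section trends N60°W; the acute angle between them is β = 25°.
tan(apparent dip) = tan 27° · sin 25° = 0.2153
apparent dip = arctan 0.2153 = 12.15°

12.2°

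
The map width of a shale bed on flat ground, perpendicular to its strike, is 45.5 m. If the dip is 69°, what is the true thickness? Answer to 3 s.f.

True thickness t = w · sin(dip) = 45.5 × sin 69°
t = 45.5 × 0.9336 = 42.478 m

42.5 m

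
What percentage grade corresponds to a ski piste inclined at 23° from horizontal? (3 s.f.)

grade % = 100 × tan 23° = 100 × 0.4245

42.4%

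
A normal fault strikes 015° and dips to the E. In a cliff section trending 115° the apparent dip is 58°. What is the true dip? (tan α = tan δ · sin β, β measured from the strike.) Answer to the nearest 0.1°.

The section is 80° from the strike.
tan δ = tan α / sin β = tan 58° / sin 80° = 1.6003 / 0.9848 = 1.6250
δ = arctan(1.6250) = 58.39°

58.4°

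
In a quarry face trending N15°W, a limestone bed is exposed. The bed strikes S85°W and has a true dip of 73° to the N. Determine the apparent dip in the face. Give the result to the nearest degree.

The section lies 80° from the strike.
tan α = tan 73° × sin 80° = 3.2709 × 0.9848 = 3.2212
α = arctan(3.2212) = 72.75°

73°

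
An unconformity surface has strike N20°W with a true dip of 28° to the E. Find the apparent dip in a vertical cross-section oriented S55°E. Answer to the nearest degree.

The section lies 35° from the strike.
tan α = tan 28° × sin 35° = 0.5317 × 0.5736 = 0.3050
apparent dip = arctan 0.3050 = 16.96°

17°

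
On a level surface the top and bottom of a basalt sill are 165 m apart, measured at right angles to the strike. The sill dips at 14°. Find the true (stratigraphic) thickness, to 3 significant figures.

39.9 m

True thickness t = w · sin(dip) = 165 × sin 14°
t = 165 × 0.2419 = 39.917 m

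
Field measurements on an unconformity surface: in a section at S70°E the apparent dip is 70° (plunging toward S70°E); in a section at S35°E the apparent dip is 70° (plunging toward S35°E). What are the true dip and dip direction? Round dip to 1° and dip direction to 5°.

Represent each trace as a vector plunging at its apparent dip toward its trend (east-north-up frame): v₁ = (0.321, -0.117, -0.940), v₂ = (0.196, -0.280, -0.940).
n = v₁ × v₂ = (0.153, -0.118, 0.067) (taken with n_z > 0).
Dip δ = arctan(|n_h|/n_z) = arctan(0.193/0.067) = 70.9°.
The horizontal component of n points toward azimuth atan2(n_x, n_y) = 128°, the dip direction.

true dip 71°, dip direction 130°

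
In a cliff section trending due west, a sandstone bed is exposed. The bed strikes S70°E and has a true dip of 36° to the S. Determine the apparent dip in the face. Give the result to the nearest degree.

14°

The section lies 20° from the strike.
tan(apparent dip) = tan 36° · sin 20° = 0.2485
α = arctan(0.2485) = 13.95°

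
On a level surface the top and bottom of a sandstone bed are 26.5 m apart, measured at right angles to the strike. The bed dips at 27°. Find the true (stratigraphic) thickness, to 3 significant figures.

12.0 m

True thickness t = w · sin(dip) = 26.5 × sin 27°
t = 26.5 × 0.4540 = 12.031 m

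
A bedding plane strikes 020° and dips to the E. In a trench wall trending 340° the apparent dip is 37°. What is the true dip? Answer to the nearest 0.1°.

β = acute angle between strike 020° and section 340° = 40°.
tan δ = tan α / sin β = tan 37° / sin 40° = 0.7536 / 0.6428 = 1.1723
δ = arctan(1.1723) = 49.54°

49.5°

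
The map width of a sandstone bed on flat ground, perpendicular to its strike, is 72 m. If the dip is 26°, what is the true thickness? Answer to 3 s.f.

31.6 m

True thickness t = w · sin(dip) = 72 × sin 26°
t = 72 × 0.4384 = 31.563 m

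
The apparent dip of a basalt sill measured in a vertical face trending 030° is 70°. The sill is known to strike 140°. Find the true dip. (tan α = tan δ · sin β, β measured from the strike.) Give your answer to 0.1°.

71.1°

The section is 70° from the strike.
tan(true dip) = tan 70° / sin 70° = 2.9238
true dip = arctan 2.9238 = 71.12°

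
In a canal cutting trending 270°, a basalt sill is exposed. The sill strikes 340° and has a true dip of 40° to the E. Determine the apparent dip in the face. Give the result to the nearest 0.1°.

38.3°

The section lies 70° from the strike.
tan(apparent dip) = tan 40° · sin 70° = 0.7885
apparent dip = arctan 0.7885 = 38.26°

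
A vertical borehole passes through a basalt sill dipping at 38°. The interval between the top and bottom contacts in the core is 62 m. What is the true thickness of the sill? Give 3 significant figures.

48.9 m

True thickness t = h · cos(dip) = 62 × cos 38°
t = 62 × 0.7880 = 48.857 m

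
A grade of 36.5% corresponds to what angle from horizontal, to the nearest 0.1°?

tan θ = 36.5/100 = 0.3650
θ = arctan(0.3650) = 20.05°

20.1°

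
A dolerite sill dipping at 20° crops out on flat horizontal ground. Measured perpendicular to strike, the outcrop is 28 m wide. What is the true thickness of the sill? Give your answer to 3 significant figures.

True thickness t = w · sin(dip) = 28 × sin 20°
t = 28 × 0.3420 = 9.577 m

9.58 m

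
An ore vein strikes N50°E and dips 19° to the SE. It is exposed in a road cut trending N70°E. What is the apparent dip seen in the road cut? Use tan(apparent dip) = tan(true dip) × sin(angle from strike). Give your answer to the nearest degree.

Angle between strike (N50°E) and section (N70°E): β = 20°.
tan α = tan 19° × sin 20° = 0.3443 × 0.3420 = 0.1178
apparent dip = arctan 0.1178 = 6.72°

7°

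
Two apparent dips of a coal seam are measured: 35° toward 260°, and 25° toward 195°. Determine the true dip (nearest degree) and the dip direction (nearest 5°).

true dip 36°, dip direction 245°

Represent each trace as a vector plunging at its apparent dip toward its trend (east-north-up frame): v₁ = (-0.807, -0.142, -0.574), v₂ = (-0.235, -0.875, -0.423).
Cross product v₁ × v₂ gives the pole to the plane: n ∝ (-0.442, -0.206, 0.673).
Dip δ = arctan(|n_h|/n_z) = arctan(0.488/0.673) = 35.9°.
Dip direction = azimuth of (n_x, n_y) = atan2(-0.442, -0.206) = 245°.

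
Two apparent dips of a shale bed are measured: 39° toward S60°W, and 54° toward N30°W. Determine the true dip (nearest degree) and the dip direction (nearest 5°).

Each apparent-dip line lies in the plane. As unit vectors (x east, y north, z up), v₁ plunges 39°→S60°W and v₂ plunges 54°→N30°W.
The plane normal is n = v₁ × v₂ ∝ (-0.635, 0.360, 0.457).
tan δ = √(n_x²+n_y²)/n_z = 0.729/0.457, so δ = 57.9°.
Dip direction = azimuth of (n_x, n_y) = atan2(-0.635, 0.360) = 300°.

true dip 58°, dip direction 300°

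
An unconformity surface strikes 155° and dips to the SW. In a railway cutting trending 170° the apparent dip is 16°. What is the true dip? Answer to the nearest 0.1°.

47.9°

The section is 15° from the strike.
tan(true dip) = tan 16° / sin 15° = 1.1079
true dip = arctan 1.1079 = 47.93°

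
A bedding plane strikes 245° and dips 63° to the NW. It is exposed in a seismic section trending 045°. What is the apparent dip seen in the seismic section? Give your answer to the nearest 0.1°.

33.9°

The strike is 245° and the section trends 045°; the acute angle between them is β = 20°.
tan(apparent dip) = tan 63° · sin 20° = 0.6713
α = arctan(0.6713) = 33.87°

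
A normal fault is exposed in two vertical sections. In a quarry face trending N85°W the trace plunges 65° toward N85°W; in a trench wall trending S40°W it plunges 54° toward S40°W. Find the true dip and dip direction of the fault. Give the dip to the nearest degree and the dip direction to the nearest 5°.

true dip 65°, dip direction 270°

Each apparent-dip line lies in the plane. As unit vectors (x east, y north, z up), v₁ plunges 65°→N85°W and v₂ plunges 54°→S40°W.
n = v₁ × v₂ = (-0.438, 0.002, 0.203) (taken with n_z > 0).
tan δ = √(n_x²+n_y²)/n_z = 0.438/0.203, so δ = 65.1°.
Dip direction = atan2(-0.438, 0.002) = 270° (azimuth of n's horizontal projection).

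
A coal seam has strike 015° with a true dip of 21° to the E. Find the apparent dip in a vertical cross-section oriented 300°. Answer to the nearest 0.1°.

20.3°

The section lies 75° from the strike.
tan α = tan 21° × sin 75° = 0.3839 × 0.9659 = 0.3708
apparent dip = arctan 0.3708 = 20.34°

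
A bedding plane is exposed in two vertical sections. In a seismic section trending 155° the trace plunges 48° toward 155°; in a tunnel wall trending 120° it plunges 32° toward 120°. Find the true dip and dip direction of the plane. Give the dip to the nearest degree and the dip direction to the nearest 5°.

The two traces are lines in the plane: v₁ = (sin 155°·cos 48°, cos 155°·cos 48°, −sin 48°), v₂ = (sin 120°·cos 32°, cos 120°·cos 32°, −sin 32°).
The plane normal is n = v₁ × v₂ ∝ (0.006, -0.396, 0.325).
Dip δ = arctan(|n_h|/n_z) = arctan(0.396/0.325) = 50.6°.
The horizontal component of n points toward azimuth atan2(n_x, n_y) = 179°, the dip direction.

true dip 51°, dip direction 180°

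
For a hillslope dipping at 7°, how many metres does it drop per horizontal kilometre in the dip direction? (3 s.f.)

123 m

drop per km = 1000 × tan 7° = 1000 × 0.1228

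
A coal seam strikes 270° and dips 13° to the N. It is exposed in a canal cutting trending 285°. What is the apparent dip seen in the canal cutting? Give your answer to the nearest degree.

The strike is 270° and the section trends 285°; the acute angle between them is β = 15°.
tan(apparent dip) = tan 13° · sin 15° = 0.0598
α = arctan(0.0598) = 3.42°

3°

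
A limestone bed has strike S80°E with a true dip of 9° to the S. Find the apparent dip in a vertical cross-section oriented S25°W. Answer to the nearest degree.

Angle between strike (S80°E) and section (S25°W): β = 75°.
tan α = tan 9° × sin 75° = 0.1584 × 0.9659 = 0.1530
apparent dip = arctan 0.1530 = 8.70°

9°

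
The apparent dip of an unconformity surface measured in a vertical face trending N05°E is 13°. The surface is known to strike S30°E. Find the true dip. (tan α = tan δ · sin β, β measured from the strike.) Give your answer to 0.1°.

β = acute angle between strike S30°E and section N05°E = 35°.
tan δ = tan α / sin β = tan 13° / sin 35° = 0.2309 / 0.5736 = 0.4025
δ = arctan(0.4025) = 21.93°

21.9°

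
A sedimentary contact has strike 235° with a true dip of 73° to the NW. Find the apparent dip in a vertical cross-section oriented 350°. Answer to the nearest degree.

The strike is 235° and the section trends 350°; the acute angle between them is β = 65°.
tan(apparent dip) = tan 73° · sin 65° = 2.9644
α = arctan(2.9644) = 71.36°

71°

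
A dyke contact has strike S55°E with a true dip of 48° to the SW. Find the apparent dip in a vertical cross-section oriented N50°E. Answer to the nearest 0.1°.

The strike is S55°E and the section trends N50°E; the acute angle between them is β = 75°.
tan α = tan 48° × sin 75° = 1.1106 × 0.9659 = 1.0728
apparent dip = arctan 1.0728 = 47.01°

47.0°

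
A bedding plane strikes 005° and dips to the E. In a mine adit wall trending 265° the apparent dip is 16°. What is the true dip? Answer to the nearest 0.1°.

The section is 80° from the strike.
tan δ = tan α / sin β = tan 16° / sin 80° = 0.2867 / 0.9848 = 0.2912
δ = arctan(0.2912) = 16.23°

16.2°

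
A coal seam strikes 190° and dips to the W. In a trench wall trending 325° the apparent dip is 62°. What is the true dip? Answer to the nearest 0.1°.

The section is 45° from the strike.
tan δ = tan α / sin β = tan 62° / sin 45° = 1.8807 / 0.7071 = 2.6597
δ = arctan(2.6597) = 69.39°

69.4°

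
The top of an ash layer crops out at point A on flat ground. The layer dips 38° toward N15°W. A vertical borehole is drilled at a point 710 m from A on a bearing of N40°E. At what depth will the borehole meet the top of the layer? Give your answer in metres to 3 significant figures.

The hole lies 55° from the dip direction, so the down-dip offset is 710 × cos 55° = 407.24 m.
Depth = down-dip offset × tan(dip) = 407.24 × tan 38° = 407.24 × 0.7813
Depth = 318.17 m

318 m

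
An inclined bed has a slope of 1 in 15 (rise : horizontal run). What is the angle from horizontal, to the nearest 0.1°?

tan θ = 1/15 = 0.0667
θ = arctan(0.0667) = 3.81°

3.8°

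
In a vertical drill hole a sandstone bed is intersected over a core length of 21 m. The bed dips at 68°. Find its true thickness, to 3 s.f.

7.87 m

True thickness t = h · cos(dip) = 21 × cos 68°
t = 21 × 0.3746 = 7.867 m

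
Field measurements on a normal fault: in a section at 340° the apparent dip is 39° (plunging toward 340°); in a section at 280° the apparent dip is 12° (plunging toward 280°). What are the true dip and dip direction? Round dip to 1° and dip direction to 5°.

Each apparent-dip line lies in the plane. As unit vectors (x east, y north, z up), v₁ plunges 39°→340° and v₂ plunges 12°→280°.
The plane normal is n = v₁ × v₂ ∝ (-0.045, 0.551, 0.658).
Dip δ = arctan(|n_h|/n_z) = arctan(0.553/0.658) = 40.0°.
The horizontal component of n points toward azimuth atan2(n_x, n_y) = 355°, the dip direction.

true dip 40°, dip direction 355°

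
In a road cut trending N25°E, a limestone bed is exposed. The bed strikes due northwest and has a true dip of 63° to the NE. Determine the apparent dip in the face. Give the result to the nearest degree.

62°

The section lies 70° from the strike.
tan(apparent dip) = tan 63° · sin 70° = 1.8443
apparent dip = arctan 1.8443 = 61.53°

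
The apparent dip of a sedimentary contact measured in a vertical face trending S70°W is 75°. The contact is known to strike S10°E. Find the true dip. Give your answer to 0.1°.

75.2°

β = acute angle between strike S10°E and section S70°W = 80°.
tan(true dip) = tan 75° / sin 80° = 3.7896
δ = arctan(3.7896) = 75.22°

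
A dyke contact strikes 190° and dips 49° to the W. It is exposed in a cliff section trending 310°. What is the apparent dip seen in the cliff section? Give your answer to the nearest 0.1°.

44.9°

Angle between strike (190°) and section (310°): β = 60°.
tan(apparent dip) = tan 49° · sin 60° = 0.9962
α = arctan(0.9962) = 44.89°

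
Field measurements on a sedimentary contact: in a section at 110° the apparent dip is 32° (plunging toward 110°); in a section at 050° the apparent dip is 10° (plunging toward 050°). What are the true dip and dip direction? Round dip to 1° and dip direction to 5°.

Represent each trace as a vector plunging at its apparent dip toward its trend (east-north-up frame): v₁ = (0.797, -0.290, -0.530), v₂ = (0.754, 0.633, -0.174).
n = v₁ × v₂ = (0.386, -0.261, 0.723) (taken with n_z > 0).
True dip = arccos(n_z / |n|) = arccos(0.8406) = 32.8°.
Dip direction = azimuth of (n_x, n_y) = atan2(0.386, -0.261) = 124°.

true dip 33°, dip direction 125°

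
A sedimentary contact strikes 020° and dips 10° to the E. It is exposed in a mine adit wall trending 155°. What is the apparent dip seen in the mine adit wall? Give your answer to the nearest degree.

Angle between strike (020°) and section (155°): β = 45°.
tan(apparent dip) = tan 10° · sin 45° = 0.1247
apparent dip = arctan 0.1247 = 7.11°

7°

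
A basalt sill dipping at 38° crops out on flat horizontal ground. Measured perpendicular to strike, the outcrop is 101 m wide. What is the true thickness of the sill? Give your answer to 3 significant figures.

True thickness t = w · sin(dip) = 101 × sin 38°
t = 101 × 0.6157 = 62.182 m

62.2 m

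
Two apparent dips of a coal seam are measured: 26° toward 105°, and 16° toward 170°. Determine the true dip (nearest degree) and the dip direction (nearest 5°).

Represent each trace as a vector plunging at its apparent dip toward its trend (east-north-up frame): v₁ = (0.868, -0.233, -0.438), v₂ = (0.167, -0.947, -0.276).
The plane normal is n = v₁ × v₂ ∝ (0.351, -0.166, 0.783).
True dip = arccos(n_z / |n|) = arccos(0.8959) = 26.4°.
Dip direction = atan2(0.351, -0.166) = 115° (azimuth of n's horizontal projection).

true dip 26°, dip direction 115°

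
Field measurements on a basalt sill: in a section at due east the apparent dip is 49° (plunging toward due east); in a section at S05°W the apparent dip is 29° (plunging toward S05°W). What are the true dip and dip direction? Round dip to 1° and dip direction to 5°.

The two traces are lines in the plane: v₁ = (sin 90°·cos 49°, cos 90°·cos 49°, −sin 49°), v₂ = (sin 185°·cos 29°, cos 185°·cos 29°, −sin 29°).
The plane normal is n = v₁ × v₂ ∝ (0.658, -0.376, 0.572).
True dip = arccos(n_z / |n|) = arccos(0.6025) = 53.0°.
Dip direction = azimuth of (n_x, n_y) = atan2(0.658, -0.376) = 120°.

true dip 53°, dip direction 120°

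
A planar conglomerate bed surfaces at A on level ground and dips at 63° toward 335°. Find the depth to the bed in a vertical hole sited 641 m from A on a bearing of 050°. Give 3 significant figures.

326 m

The hole lies 75° from the dip direction, so the down-dip offset is 641 × cos 75° = 165.90 m.
Depth = down-dip offset × tan(dip) = 165.90 × tan 63° = 165.90 × 1.9626
Depth = 325.60 m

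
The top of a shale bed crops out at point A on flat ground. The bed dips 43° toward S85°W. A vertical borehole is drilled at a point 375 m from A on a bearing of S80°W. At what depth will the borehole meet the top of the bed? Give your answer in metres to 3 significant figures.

The hole lies 5° from the dip direction, so the down-dip offset is 375 × cos 5° = 373.57 m.
Depth = down-dip offset × tan(dip) = 373.57 × tan 43° = 373.57 × 0.9325
Depth = 348.36 m

348 m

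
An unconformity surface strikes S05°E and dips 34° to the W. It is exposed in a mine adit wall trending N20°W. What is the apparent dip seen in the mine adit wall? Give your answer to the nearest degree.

Angle between strike (S05°E) and section (N20°W): β = 15°.
tan(apparent dip) = tan 34° · sin 15° = 0.1746
apparent dip = arctan 0.1746 = 9.90°

10°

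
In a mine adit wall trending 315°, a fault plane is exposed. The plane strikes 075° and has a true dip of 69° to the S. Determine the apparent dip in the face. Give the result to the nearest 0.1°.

66.1°

The strike is 075° and the section trends 315°; the acute angle between them is β = 60°.
tan(apparent dip) = tan 69° · sin 60° = 2.2561
α = arctan(2.2561) = 66.09°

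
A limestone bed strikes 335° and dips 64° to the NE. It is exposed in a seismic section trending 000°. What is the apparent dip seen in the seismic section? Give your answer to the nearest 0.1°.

40.9°

The strike is 335° and the section trends 000°; the acute angle between them is β = 25°.
tan α = tan 64° × sin 25° = 2.0503 × 0.4226 = 0.8665
α = arctan(0.8665) = 40.91°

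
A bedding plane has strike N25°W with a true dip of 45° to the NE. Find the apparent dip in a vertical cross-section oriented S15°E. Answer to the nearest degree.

The strike is N25°W and the section trends S15°E; the acute angle between them is β = 10°.
tan(apparent dip) = tan 45° · sin 10° = 0.1736
apparent dip = arctan 0.1736 = 9.85°

10°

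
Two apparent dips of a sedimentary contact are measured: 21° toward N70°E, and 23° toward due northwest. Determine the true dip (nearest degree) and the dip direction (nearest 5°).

true dip 37°, dip direction 010°

Each apparent-dip line lies in the plane. As unit vectors (x east, y north, z up), v₁ plunges 21°→N70°E and v₂ plunges 23°→due northwest.
The plane normal is n = v₁ × v₂ ∝ (0.108, 0.576, 0.779).
tan δ = √(n_x²+n_y²)/n_z = 0.586/0.779, so δ = 37.0°.
Dip direction = azimuth of (n_x, n_y) = atan2(0.108, 0.576) = 11°.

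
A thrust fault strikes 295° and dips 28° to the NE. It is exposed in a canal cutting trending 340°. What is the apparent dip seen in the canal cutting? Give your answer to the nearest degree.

21°

Angle between strike (295°) and section (340°): β = 45°.
tan α = tan 28° × sin 45° = 0.5317 × 0.7071 = 0.3760
α = arctan(0.3760) = 20.61°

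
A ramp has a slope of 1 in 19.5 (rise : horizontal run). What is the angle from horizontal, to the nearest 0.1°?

2.9°

tan θ = 1/19.5 = 0.0513
θ = arctan(0.0513) = 2.94°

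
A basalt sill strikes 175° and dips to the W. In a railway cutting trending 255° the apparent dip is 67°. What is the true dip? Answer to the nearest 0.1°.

67.3°

β = acute angle between strike 175° and section 255° = 80°.
tan δ = tan α / sin β = tan 67° / sin 80° = 2.3559 / 0.9848 = 2.3922
true dip = arctan 2.3922 = 67.31°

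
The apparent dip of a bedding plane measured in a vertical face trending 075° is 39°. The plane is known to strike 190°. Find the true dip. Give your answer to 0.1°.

41.8°

The section is 65° from the strike.
tan δ = tan α / sin β = tan 39° / sin 65° = 0.8098 / 0.9063 = 0.8935
true dip = arctan 0.8935 = 41.78°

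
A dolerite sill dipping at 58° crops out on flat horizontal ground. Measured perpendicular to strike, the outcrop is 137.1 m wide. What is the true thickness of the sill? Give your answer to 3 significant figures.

116 m

True thickness t = w · sin(dip) = 137.1 × sin 58°
t = 137.1 × 0.8480 = 116.267 m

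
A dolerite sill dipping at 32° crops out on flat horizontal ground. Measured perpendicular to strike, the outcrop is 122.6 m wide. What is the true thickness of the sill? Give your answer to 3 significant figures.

True thickness t = w · sin(dip) = 122.6 × sin 32°
t = 122.6 × 0.5299 = 64.968 m

65.0 m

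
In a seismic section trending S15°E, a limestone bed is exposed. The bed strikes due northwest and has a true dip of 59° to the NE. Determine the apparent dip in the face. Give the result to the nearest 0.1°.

The section lies 30° from the strike.
tan α = tan 59° × sin 30° = 1.6643 × 0.5000 = 0.8321
apparent dip = arctan 0.8321 = 39.77°

39.8°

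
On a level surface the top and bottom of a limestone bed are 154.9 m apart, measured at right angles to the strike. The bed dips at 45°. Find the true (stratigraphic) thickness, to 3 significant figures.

110 m

True thickness t = w · sin(dip) = 154.9 × sin 45°
t = 154.9 × 0.7071 = 109.531 m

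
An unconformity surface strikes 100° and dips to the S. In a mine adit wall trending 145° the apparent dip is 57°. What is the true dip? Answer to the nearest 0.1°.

65.3°

β = acute angle between strike 100° and section 145° = 45°.
tan δ = tan α / sin β = tan 57° / sin 45° = 1.5399 / 0.7071 = 2.1777
true dip = arctan 2.1777 = 65.34°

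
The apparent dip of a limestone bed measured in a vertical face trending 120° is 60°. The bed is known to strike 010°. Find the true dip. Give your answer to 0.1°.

61.5°

β = acute angle between strike 010° and section 120° = 70°.
tan δ = tan α / sin β = tan 60° / sin 70° = 1.7321 / 0.9397 = 1.8432
true dip = arctan 1.8432 = 61.52°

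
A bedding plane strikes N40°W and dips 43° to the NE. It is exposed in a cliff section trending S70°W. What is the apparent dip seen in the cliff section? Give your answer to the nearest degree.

The strike is N40°W and the section trends S70°W; the acute angle between them is β = 70°.
tan α = tan 43° × sin 70° = 0.9325 × 0.9397 = 0.8763
α = arctan(0.8763) = 41.23°

41°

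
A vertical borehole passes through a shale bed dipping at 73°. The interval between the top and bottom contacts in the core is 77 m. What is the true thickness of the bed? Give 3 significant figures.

22.5 m

True thickness t = h · cos(dip) = 77 × cos 73°
t = 77 × 0.2924 = 22.513 m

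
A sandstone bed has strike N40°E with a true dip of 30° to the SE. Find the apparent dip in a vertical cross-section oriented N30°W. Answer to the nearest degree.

The strike is N40°E and the section trends N30°W; the acute angle between them is β = 70°.
tan α = tan 30° × sin 70° = 0.5774 × 0.9397 = 0.5425
α = arctan(0.5425) = 28.48°

28°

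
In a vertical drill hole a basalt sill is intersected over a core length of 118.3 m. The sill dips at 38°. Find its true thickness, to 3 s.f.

True thickness t = h · cos(dip) = 118.3 × cos 38°
t = 118.3 × 0.7880 = 93.222 m

93.2 m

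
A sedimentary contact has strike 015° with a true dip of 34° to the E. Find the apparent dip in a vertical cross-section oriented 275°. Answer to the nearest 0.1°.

33.6°

The section lies 80° from the strike.
tan(apparent dip) = tan 34° · sin 80° = 0.6643
α = arctan(0.6643) = 33.59°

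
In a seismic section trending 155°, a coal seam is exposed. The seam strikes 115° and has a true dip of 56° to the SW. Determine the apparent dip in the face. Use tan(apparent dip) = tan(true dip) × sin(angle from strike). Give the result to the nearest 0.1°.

The section lies 40° from the strike.
tan(apparent dip) = tan 56° · sin 40° = 0.9530
α = arctan(0.9530) = 43.62°

43.6°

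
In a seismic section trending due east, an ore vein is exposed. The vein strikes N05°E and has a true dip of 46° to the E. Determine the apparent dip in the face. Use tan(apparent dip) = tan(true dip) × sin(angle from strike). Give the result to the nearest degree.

46°

The section lies 85° from the strike.
tan(apparent dip) = tan 46° · sin 85° = 1.0316
apparent dip = arctan 1.0316 = 45.89°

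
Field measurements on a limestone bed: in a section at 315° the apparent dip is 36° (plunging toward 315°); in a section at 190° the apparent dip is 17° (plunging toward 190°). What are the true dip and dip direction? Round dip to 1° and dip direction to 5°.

Each apparent-dip line lies in the plane. As unit vectors (x east, y north, z up), v₁ plunges 36°→315° and v₂ plunges 17°→190°.
Cross product v₁ × v₂ gives the pole to the plane: n ∝ (-0.721, -0.070, 0.634).
True dip = arccos(n_z / |n|) = arccos(0.6586) = 48.8°.
Dip direction = azimuth of (n_x, n_y) = atan2(-0.721, -0.070) = 264°.

true dip 49°, dip direction 265°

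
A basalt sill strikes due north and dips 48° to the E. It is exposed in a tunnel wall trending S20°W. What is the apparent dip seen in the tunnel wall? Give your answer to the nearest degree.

21°

The section lies 20° from the strike.
tan α = tan 48° × sin 20° = 1.1106 × 0.3420 = 0.3799
apparent dip = arctan 0.3799 = 20.80°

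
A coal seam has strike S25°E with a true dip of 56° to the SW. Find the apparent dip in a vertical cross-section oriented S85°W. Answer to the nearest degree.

The section lies 70° from the strike.
tan α = tan 56° × sin 70° = 1.4826 × 0.9397 = 1.3932
apparent dip = arctan 1.3932 = 54.33°

54°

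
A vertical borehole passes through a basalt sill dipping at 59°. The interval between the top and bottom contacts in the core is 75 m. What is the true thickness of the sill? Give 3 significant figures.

38.6 m

True thickness t = h · cos(dip) = 75 × cos 59°
t = 75 × 0.5150 = 38.628 m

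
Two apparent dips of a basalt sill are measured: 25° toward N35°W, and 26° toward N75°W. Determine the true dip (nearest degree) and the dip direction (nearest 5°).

true dip 27°, dip direction 300°

Each apparent-dip line lies in the plane. As unit vectors (x east, y north, z up), v₁ plunges 25°→N35°W and v₂ plunges 26°→N75°W.
Cross product v₁ × v₂ gives the pole to the plane: n ∝ (-0.227, 0.139, 0.524).
True dip = arccos(n_z / |n|) = arccos(0.8913) = 27.0°.
Dip direction = atan2(-0.227, 0.139) = 301° (azimuth of n's horizontal projection).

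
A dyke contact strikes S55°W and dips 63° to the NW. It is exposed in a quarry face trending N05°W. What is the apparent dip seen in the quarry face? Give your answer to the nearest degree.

60°

The section lies 60° from the strike.
tan(apparent dip) = tan 63° · sin 60° = 1.6997
apparent dip = arctan 1.6997 = 59.53°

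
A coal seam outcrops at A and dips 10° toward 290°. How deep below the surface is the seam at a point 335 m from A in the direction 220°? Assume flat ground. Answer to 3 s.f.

The hole lies 70° from the dip direction, so the down-dip offset is 335 × cos 70° = 114.58 m.
Depth = down-dip offset × tan(dip) = 114.58 × tan 10° = 114.58 × 0.1763
Depth = 20.20 m

20.2 m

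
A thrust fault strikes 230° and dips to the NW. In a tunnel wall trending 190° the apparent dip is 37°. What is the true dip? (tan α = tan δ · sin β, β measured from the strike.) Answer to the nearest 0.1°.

49.5°

The section is 40° from the strike.
tan(true dip) = tan 37° / sin 40° = 1.1723
true dip = arctan 1.1723 = 49.54°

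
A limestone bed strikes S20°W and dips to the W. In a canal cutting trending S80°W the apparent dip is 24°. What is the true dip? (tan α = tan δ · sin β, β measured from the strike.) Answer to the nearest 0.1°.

β = acute angle between strike S20°W and section S80°W = 60°.
tan δ = tan α / sin β = tan 24° / sin 60° = 0.4452 / 0.8660 = 0.5141
true dip = arctan 0.5141 = 27.21°

27.2°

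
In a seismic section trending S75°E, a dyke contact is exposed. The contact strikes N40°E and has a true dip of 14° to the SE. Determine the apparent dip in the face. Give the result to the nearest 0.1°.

12.7°

The section lies 65° from the strike.
tan α = tan 14° × sin 65° = 0.2493 × 0.9063 = 0.2260
α = arctan(0.2260) = 12.73°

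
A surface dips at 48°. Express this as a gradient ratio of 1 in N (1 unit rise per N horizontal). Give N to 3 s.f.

1 : N means tan θ = 1/N, so N = 1/tan 48° = 1/1.1106

1 in 0.900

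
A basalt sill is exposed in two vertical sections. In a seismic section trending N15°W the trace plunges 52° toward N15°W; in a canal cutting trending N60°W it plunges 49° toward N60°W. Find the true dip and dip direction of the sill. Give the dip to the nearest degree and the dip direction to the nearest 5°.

Each apparent-dip line lies in the plane. As unit vectors (x east, y north, z up), v₁ plunges 52°→N15°W and v₂ plunges 49°→N60°W.
Cross product v₁ × v₂ gives the pole to the plane: n ∝ (-0.190, 0.327, 0.286).
True dip = arccos(n_z / |n|) = arccos(0.6021) = 53.0°.
Dip direction = azimuth of (n_x, n_y) = atan2(-0.190, 0.327) = 330°.

true dip 53°, dip direction 330°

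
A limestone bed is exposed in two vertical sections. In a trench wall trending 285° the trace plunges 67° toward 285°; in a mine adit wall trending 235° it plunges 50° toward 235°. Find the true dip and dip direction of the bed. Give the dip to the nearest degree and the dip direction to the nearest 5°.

Each apparent-dip line lies in the plane. As unit vectors (x east, y north, z up), v₁ plunges 67°→285° and v₂ plunges 50°→235°.
n = v₁ × v₂ = (-0.417, 0.196, 0.192) (taken with n_z > 0).
Dip δ = arctan(|n_h|/n_z) = arctan(0.460/0.192) = 67.3°.
Dip direction = azimuth of (n_x, n_y) = atan2(-0.417, 0.196) = 295°.

true dip 67°, dip direction 295°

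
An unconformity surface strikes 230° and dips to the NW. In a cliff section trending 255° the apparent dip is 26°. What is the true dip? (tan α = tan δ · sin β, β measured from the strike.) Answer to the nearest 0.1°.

49.1°

β = acute angle between strike 230° and section 255° = 25°.
tan(true dip) = tan 26° / sin 25° = 1.1541
true dip = arctan 1.1541 = 49.09°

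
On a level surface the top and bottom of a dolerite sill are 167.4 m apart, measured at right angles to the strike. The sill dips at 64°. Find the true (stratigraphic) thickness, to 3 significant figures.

150 m

True thickness t = w · sin(dip) = 167.4 × sin 64°
t = 167.4 × 0.8988 = 150.458 m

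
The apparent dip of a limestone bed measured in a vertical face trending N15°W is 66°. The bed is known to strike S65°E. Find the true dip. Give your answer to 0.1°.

β = acute angle between strike S65°E and section N15°W = 50°.
tan δ = tan α / sin β = tan 66° / sin 50° = 2.2460 / 0.7660 = 2.9320
δ = arctan(2.9320) = 71.17°

71.2°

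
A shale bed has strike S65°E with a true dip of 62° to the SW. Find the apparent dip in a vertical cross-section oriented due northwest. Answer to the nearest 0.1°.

32.8°

The section lies 20° from the strike.
tan(apparent dip) = tan 62° · sin 20° = 0.6432
apparent dip = arctan 0.6432 = 32.75°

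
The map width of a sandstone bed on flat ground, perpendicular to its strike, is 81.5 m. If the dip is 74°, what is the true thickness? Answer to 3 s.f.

True thickness t = w · sin(dip) = 81.5 × sin 74°
t = 81.5 × 0.9613 = 78.343 m

78.3 m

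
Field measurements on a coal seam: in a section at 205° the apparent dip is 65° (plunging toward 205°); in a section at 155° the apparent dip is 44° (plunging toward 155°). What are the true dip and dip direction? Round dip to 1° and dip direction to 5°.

Each apparent-dip line lies in the plane. As unit vectors (x east, y north, z up), v₁ plunges 65°→205° and v₂ plunges 44°→155°.
Cross product v₁ × v₂ gives the pole to the plane: n ∝ (-0.325, -0.400, 0.233).
tan δ = √(n_x²+n_y²)/n_z = 0.515/0.233, so δ = 65.7°.
The horizontal component of n points toward azimuth atan2(n_x, n_y) = 219°, the dip direction.

true dip 66°, dip direction 220°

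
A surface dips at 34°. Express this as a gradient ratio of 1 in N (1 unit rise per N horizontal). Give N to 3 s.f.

1 in 1.48

1 : N means tan θ = 1/N, so N = 1/tan 34° = 1/0.6745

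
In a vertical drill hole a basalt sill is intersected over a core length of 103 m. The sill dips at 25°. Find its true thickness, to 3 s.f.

93.3 m

True thickness t = h · cos(dip) = 103 × cos 25°
t = 103 × 0.9063 = 93.350 m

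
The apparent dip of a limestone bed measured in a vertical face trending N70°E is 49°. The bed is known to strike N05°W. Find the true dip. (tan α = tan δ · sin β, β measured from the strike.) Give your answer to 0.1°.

The section is 75° from the strike.
tan δ = tan α / sin β = tan 49° / sin 75° = 1.1504 / 0.9659 = 1.1909
true dip = arctan 1.1909 = 49.98°

50.0°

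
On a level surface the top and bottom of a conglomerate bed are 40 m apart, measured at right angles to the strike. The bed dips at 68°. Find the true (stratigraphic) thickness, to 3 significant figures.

True thickness t = w · sin(dip) = 40 × sin 68°
t = 40 × 0.9272 = 37.087 m

37.1 m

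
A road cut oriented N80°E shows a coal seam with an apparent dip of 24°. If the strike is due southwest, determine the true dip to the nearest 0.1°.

β = acute angle between strike due southwest and section N80°E = 35°.
tan(true dip) = tan 24° / sin 35° = 0.7762
δ = arctan(0.7762) = 37.82°

37.8°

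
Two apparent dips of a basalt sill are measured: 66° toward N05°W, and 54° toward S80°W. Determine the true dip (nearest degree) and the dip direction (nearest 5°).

Each apparent-dip line lies in the plane. As unit vectors (x east, y north, z up), v₁ plunges 66°→N05°W and v₂ plunges 54°→S80°W.
The plane normal is n = v₁ × v₂ ∝ (-0.421, 0.500, 0.238).
True dip = arccos(n_z / |n|) = arccos(0.3423) = 70.0°.
The horizontal component of n points toward azimuth atan2(n_x, n_y) = 320°, the dip direction.

true dip 70°, dip direction 320°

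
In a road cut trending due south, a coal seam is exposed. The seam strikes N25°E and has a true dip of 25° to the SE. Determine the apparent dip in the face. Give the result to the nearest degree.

The section lies 25° from the strike.
tan α = tan 25° × sin 25° = 0.4663 × 0.4226 = 0.1971
apparent dip = arctan 0.1971 = 11.15°

11°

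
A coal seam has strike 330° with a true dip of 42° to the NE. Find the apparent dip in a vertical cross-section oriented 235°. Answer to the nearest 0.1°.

41.9°

The strike is 330° and the section trends 235°; the acute angle between them is β = 85°.
tan α = tan 42° × sin 85° = 0.9004 × 0.9962 = 0.8970
α = arctan(0.8970) = 41.89°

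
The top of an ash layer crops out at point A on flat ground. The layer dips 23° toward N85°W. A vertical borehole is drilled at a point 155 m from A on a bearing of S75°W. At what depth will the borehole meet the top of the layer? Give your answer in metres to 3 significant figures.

The hole lies 20° from the dip direction, so the down-dip offset is 155 × cos 20° = 145.65 m.
Depth = down-dip offset × tan(dip) = 145.65 × tan 23° = 145.65 × 0.4245
Depth = 61.83 m

61.8 m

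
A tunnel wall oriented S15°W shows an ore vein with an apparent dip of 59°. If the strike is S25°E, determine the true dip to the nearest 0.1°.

68.9°

β = acute angle between strike S25°E and section S15°W = 40°.
tan δ = tan α / sin β = tan 59° / sin 40° = 1.6643 / 0.6428 = 2.5892
δ = arctan(2.5892) = 68.88°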